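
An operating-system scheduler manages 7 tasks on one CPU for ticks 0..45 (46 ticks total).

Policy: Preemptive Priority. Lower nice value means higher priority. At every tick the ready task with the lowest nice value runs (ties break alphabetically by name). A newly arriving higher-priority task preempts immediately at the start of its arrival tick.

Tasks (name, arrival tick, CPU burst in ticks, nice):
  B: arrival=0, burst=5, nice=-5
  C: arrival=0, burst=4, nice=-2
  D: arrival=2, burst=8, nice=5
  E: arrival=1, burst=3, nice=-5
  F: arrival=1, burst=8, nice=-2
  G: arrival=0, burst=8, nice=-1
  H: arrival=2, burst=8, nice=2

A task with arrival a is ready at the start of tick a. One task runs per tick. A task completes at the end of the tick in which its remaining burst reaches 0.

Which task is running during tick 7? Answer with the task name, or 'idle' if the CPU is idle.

running at tick 7 = E

t=0: ready={B,C,G} → run B
t=1: ready={B,C,E,F,G} → run B
t=2: ready={B,C,D,E,F,G,H} → run B
t=3: ready={B,C,D,E,F,G,H} → run B
t=4: ready={B,C,D,E,F,G,H} → run B
t=5: ready={C,D,E,F,G,H} → run E
t=6: ready={C,D,E,F,G,H} → run E
t=7: ready={C,D,E,F,G,H} → run E
t=8: ready={C,D,F,G,H} → run C
t=9: ready={C,D,F,G,H} → run C
t=10: ready={C,D,F,G,H} → run C
t=11: ready={C,D,F,G,H} → run C
t=12: ready={D,F,G,H} → run F
t=13: ready={D,F,G,H} → run F
t=14: ready={D,F,G,H} → run F
t=15: ready={D,F,G,H} → run F
t=16: ready={D,F,G,H} → run F
t=17: ready={D,F,G,H} → run F
t=18: ready={D,F,G,H} → run F
t=19: ready={D,F,G,H} → run F
t=20: ready={D,G,H} → run G
t=21: ready={D,G,H} → run G
t=22: ready={D,G,H} → run G
t=23: ready={D,G,H} → run G
t=24: ready={D,G,H} → run G
t=25: ready={D,G,H} → run G
t=26: ready={D,G,H} → run G
t=27: ready={D,G,H} → run G
t=28: ready={D,H} → run H
t=29: ready={D,H} → run H
t=30: ready={D,H} → run H
t=31: ready={D,H} → run H
t=32: ready={D,H} → run H
t=33: ready={D,H} → run H
t=34: ready={D,H} → run H
t=35: ready={D,H} → run H
t=36: ready={D} → run D
t=37: ready={D} → run D
t=38: ready={D} → run D
t=39: ready={D} → run D
t=40: ready={D} → run D
t=41: ready={D} → run D
t=42: ready={D} → run D
t=43: ready={D} → run D
t=44: (idle)
t=45: (idle)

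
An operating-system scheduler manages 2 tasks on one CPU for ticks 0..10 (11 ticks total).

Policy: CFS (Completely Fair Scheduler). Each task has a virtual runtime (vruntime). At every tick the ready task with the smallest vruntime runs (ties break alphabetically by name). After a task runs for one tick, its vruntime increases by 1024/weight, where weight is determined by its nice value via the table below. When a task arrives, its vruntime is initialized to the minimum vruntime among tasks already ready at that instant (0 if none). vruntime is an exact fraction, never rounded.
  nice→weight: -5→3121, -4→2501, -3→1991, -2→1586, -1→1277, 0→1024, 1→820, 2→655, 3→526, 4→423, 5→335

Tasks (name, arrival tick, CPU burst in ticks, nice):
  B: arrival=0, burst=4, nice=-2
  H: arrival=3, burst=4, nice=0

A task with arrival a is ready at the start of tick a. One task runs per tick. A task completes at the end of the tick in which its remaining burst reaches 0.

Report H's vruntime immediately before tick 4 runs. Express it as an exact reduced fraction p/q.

t=0: vr[B=0] → run B
t=1: vr[B=512/793] → run B
t=2: vr[B=1024/793] → run B
t=3: vr[B=1536/793 H=1536/793] → run B
t=4: vr[H=1536/793] → run H
t=5: vr[H=2329/793] → run H
t=6: vr[H=3122/793] → run H
t=7: vr[H=3915/793] → run H
t=8: (idle)
t=9: (idle)
t=10: (idle)

vruntime(H, start of tick 4) = 1536/793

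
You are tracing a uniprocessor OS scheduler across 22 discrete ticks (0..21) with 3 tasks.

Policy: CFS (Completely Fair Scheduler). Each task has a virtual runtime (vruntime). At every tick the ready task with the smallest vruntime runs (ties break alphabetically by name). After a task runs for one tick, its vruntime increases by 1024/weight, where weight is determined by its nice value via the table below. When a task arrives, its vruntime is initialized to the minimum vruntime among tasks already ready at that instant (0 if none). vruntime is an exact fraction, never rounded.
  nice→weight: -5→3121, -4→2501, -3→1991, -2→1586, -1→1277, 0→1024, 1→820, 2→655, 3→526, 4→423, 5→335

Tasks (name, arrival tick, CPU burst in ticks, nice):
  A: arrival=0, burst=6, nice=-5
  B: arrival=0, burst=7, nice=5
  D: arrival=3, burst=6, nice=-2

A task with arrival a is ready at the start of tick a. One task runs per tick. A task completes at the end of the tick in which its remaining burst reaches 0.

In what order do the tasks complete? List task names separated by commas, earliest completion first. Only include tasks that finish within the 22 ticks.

t=0: vr[A=0 B=0] → run A
t=1: vr[A=1024/3121 B=0] → run B
t=2: vr[A=1024/3121 B=1024/335] → run A
t=3: vr[A=2048/3121 B=1024/335 D=2048/3121] → run A
t=4: vr[A=3072/3121 B=1024/335 D=2048/3121] → run D
t=5: vr[A=3072/3121 B=1024/335 D=3222016/2474953] → run A
t=6: vr[A=4096/3121 B=1024/335 D=3222016/2474953] → run D
t=7: vr[A=4096/3121 B=1024/335 D=4819968/2474953] → run A
t=8: vr[A=5120/3121 B=1024/335 D=4819968/2474953] → run A
t=9: vr[B=1024/335 D=4819968/2474953] → run D
t=10: vr[B=1024/335 D=6417920/2474953] → run D
t=11: vr[B=1024/335 D=8015872/2474953] → run B
t=12: vr[B=2048/335 D=8015872/2474953] → run D
t=13: vr[B=2048/335 D=9613824/2474953] → run D
t=14: vr[B=2048/335] → run B
t=15: vr[B=3072/335] → run B
t=16: vr[B=4096/335] → run B
t=17: vr[B=1024/67] → run B
t=18: vr[B=6144/335] → run B
t=19: (idle)
t=20: (idle)
t=21: (idle)

completion order = A, D, B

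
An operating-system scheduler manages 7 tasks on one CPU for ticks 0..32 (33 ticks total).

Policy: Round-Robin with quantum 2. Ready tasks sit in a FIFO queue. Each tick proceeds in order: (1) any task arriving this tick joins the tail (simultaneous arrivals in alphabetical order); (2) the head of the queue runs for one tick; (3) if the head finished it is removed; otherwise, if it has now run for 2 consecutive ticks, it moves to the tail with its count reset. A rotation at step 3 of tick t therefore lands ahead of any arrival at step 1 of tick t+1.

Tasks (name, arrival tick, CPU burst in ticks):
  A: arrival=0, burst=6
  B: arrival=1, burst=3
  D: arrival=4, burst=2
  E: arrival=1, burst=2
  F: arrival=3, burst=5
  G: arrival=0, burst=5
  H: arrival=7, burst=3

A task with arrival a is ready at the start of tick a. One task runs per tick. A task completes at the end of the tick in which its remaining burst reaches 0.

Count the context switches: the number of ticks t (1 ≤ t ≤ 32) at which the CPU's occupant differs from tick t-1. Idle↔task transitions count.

t=0: queue=[A,G] q_used=0 → run A
t=1: queue=[A,G,B,E] q_used=1 → run A
t=2: queue=[G,B,E,A] q_used=0 → run G
t=3: queue=[G,B,E,A,F] q_used=1 → run G
t=4: queue=[B,E,A,F,G,D] q_used=0 → run B
t=5: queue=[B,E,A,F,G,D] q_used=1 → run B
t=6: queue=[E,A,F,G,D,B] q_used=0 → run E
t=7: queue=[E,A,F,G,D,B,H] q_used=1 → run E
t=8: queue=[A,F,G,D,B,H] q_used=0 → run A
t=9: queue=[A,F,G,D,B,H] q_used=1 → run A
t=10: queue=[F,G,D,B,H,A] q_used=0 → run F
t=11: queue=[F,G,D,B,H,A] q_used=1 → run F
t=12: queue=[G,D,B,H,A,F] q_used=0 → run G
t=13: queue=[G,D,B,H,A,F] q_used=1 → run G
t=14: queue=[D,B,H,A,F,G] q_used=0 → run D
t=15: queue=[D,B,H,A,F,G] q_used=1 → run D
t=16: queue=[B,H,A,F,G] q_used=0 → run B
t=17: queue=[H,A,F,G] q_used=0 → run H
t=18: queue=[H,A,F,G] q_used=1 → run H
t=19: queue=[A,F,G,H] q_used=0 → run A
t=20: queue=[A,F,G,H] q_used=1 → run A
t=21: queue=[F,G,H] q_used=0 → run F
t=22: queue=[F,G,H] q_used=1 → run F
t=23: queue=[G,H,F] q_used=0 → run G
t=24: queue=[H,F] q_used=0 → run H
t=25: queue=[F] q_used=0 → run F
t=26: (idle)
t=27: (idle)
t=28: (idle)
t=29: (idle)
t=30: (idle)
t=31: (idle)
t=32: (idle)

context switches = 15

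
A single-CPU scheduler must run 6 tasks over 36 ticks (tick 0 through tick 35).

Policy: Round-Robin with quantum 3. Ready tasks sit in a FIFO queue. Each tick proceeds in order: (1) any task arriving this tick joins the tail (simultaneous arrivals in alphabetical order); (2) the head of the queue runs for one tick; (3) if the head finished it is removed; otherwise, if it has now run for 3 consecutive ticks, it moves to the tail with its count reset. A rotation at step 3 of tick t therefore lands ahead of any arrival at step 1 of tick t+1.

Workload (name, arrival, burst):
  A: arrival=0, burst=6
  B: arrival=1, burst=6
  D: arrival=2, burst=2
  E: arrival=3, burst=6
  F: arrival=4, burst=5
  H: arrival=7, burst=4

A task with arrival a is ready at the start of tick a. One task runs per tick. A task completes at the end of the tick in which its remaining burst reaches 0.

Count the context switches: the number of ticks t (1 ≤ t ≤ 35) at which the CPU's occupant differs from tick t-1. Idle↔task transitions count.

t=0: queue=[A] q_used=0 → run A
t=1: queue=[A,B] q_used=1 → run A
t=2: queue=[A,B,D] q_used=2 → run A
t=3: queue=[B,D,A,E] q_used=0 → run B
t=4: queue=[B,D,A,E,F] q_used=1 → run B
t=5: queue=[B,D,A,E,F] q_used=2 → run B
t=6: queue=[D,A,E,F,B] q_used=0 → run D
t=7: queue=[D,A,E,F,B,H] q_used=1 → run D
t=8: queue=[A,E,F,B,H] q_used=0 → run A
t=9: queue=[A,E,F,B,H] q_used=1 → run A
t=10: queue=[A,E,F,B,H] q_used=2 → run A
t=11: queue=[E,F,B,H] q_used=0 → run E
t=12: queue=[E,F,B,H] q_used=1 → run E
t=13: queue=[E,F,B,H] q_used=2 → run E
t=14: queue=[F,B,H,E] q_used=0 → run F
t=15: queue=[F,B,H,E] q_used=1 → run F
t=16: queue=[F,B,H,E] q_used=2 → run F
t=17: queue=[B,H,E,F] q_used=0 → run B
t=18: queue=[B,H,E,F] q_used=1 → run B
t=19: queue=[B,H,E,F] q_used=2 → run B
t=20: queue=[H,E,F] q_used=0 → run H
t=21: queue=[H,E,F] q_used=1 → run H
t=22: queue=[H,E,F] q_used=2 → run H
t=23: queue=[E,F,H] q_used=0 → run E
t=24: queue=[E,F,H] q_used=1 → run E
t=25: queue=[E,F,H] q_used=2 → run E
t=26: queue=[F,H] q_used=0 → run F
t=27: queue=[F,H] q_used=1 → run F
t=28: queue=[H] q_used=0 → run H
t=29: (idle)
t=30: (idle)
t=31: (idle)
t=32: (idle)
t=33: (idle)
t=34: (idle)
t=35: (idle)

context switches = 11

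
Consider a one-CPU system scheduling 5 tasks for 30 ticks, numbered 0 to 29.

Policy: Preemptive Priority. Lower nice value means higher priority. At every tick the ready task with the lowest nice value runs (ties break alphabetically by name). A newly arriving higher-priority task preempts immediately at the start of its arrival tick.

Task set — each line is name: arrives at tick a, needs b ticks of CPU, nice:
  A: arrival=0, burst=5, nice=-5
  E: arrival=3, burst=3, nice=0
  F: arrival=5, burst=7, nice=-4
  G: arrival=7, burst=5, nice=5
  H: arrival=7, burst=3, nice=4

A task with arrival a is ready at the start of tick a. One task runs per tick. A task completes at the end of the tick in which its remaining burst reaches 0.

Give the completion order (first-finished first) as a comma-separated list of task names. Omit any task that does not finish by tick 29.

completion order = A, F, E, H, G

t=0: ready={A} → run A
t=1: ready={A} → run A
t=2: ready={A} → run A
t=3: ready={A,E} → run A
t=4: ready={A,E} → run A
t=5: ready={E,F} → run F
t=6: ready={E,F} → run F
t=7: ready={E,F,G,H} → run F
t=8: ready={E,F,G,H} → run F
t=9: ready={E,F,G,H} → run F
t=10: ready={E,F,G,H} → run F
t=11: ready={E,F,G,H} → run F
t=12: ready={E,G,H} → run E
t=13: ready={E,G,H} → run E
t=14: ready={E,G,H} → run E
t=15: ready={G,H} → run H
t=16: ready={G,H} → run H
t=17: ready={G,H} → run H
t=18: ready={G} → run G
t=19: ready={G} → run G
t=20: ready={G} → run G
t=21: ready={G} → run G
t=22: ready={G} → run G
t=23: (idle)
t=24: (idle)
t=25: (idle)
t=26: (idle)
t=27: (idle)
t=28: (idle)
t=29: (idle)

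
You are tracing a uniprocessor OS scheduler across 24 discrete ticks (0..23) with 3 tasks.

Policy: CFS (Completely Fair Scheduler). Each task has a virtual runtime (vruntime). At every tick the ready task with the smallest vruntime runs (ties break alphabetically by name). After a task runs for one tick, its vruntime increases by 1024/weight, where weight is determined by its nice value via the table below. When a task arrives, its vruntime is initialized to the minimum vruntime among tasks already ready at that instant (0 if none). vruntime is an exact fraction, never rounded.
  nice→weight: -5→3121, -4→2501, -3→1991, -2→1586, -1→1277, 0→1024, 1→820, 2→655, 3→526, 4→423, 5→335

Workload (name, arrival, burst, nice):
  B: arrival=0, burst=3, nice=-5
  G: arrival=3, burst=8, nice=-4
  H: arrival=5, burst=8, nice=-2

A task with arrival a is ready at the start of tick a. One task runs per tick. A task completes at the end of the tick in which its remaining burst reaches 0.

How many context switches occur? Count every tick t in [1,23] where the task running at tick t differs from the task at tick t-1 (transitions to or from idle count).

context switches = 11

t=0: vr[B=0] → run B
t=1: vr[B=1024/3121] → run B
t=2: vr[B=2048/3121] → run B
t=3: vr[G=0] → run G
t=4: vr[G=1024/2501] → run G
t=5: vr[G=2048/2501 H=2048/2501] → run G
t=6: vr[G=3072/2501 H=2048/2501] → run H
t=7: vr[G=3072/2501 H=47616/32513] → run G
t=8: vr[G=4096/2501 H=47616/32513] → run H
t=9: vr[G=4096/2501 H=68608/32513] → run G
t=10: vr[G=5120/2501 H=68608/32513] → run G
t=11: vr[G=6144/2501 H=68608/32513] → run H
t=12: vr[G=6144/2501 H=89600/32513] → run G
t=13: vr[G=7168/2501 H=89600/32513] → run H
t=14: vr[G=7168/2501 H=110592/32513] → run G
t=15: vr[H=110592/32513] → run H
t=16: vr[H=131584/32513] → run H
t=17: vr[H=152576/32513] → run H
t=18: vr[H=173568/32513] → run H
t=19: (idle)
t=20: (idle)
t=21: (idle)
t=22: (idle)
t=23: (idle)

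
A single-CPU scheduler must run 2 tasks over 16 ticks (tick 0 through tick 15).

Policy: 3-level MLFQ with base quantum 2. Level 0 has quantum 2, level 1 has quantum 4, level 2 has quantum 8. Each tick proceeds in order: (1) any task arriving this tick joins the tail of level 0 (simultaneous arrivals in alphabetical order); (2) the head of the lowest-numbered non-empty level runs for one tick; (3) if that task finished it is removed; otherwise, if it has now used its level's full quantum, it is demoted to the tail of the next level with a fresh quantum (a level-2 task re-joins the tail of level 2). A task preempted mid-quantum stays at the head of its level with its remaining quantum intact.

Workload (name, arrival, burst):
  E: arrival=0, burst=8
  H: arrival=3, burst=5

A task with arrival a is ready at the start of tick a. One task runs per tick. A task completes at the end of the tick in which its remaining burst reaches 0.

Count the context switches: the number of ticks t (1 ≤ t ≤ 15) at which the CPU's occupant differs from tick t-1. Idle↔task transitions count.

context switches = 5

t=0: L0/L1/L2 = E/-/- → run E
t=1: L0/L1/L2 = E/-/- → run E
t=2: L0/L1/L2 = -/E/- → run E
t=3: L0/L1/L2 = H/E/- → run H
t=4: L0/L1/L2 = H/E/- → run H
t=5: L0/L1/L2 = -/EH/- → run E
t=6: L0/L1/L2 = -/EH/- → run E
t=7: L0/L1/L2 = -/EH/- → run E
t=8: L0/L1/L2 = -/H/E → run H
t=9: L0/L1/L2 = -/H/E → run H
t=10: L0/L1/L2 = -/H/E → run H
t=11: L0/L1/L2 = -/-/E → run E
t=12: L0/L1/L2 = -/-/E → run E
t=13: (idle)
t=14: (idle)
t=15: (idle)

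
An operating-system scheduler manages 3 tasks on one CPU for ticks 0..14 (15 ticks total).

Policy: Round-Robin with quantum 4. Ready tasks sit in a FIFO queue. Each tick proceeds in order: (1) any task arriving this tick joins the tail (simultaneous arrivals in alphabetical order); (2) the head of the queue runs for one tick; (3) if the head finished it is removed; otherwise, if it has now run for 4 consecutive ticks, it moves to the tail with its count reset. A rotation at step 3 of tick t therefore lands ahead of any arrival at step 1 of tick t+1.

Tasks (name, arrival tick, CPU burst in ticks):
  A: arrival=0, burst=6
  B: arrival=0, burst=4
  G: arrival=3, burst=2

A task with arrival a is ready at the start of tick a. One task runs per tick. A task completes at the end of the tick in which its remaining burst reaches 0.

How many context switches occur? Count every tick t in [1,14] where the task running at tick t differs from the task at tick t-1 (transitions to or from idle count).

t=0: queue=[A,B] q_used=0 → run A
t=1: queue=[A,B] q_used=1 → run A
t=2: queue=[A,B] q_used=2 → run A
t=3: queue=[A,B,G] q_used=3 → run A
t=4: queue=[B,G,A] q_used=0 → run B
t=5: queue=[B,G,A] q_used=1 → run B
t=6: queue=[B,G,A] q_used=2 → run B
t=7: queue=[B,G,A] q_used=3 → run B
t=8: queue=[G,A] q_used=0 → run G
t=9: queue=[G,A] q_used=1 → run G
t=10: queue=[A] q_used=0 → run A
t=11: queue=[A] q_used=1 → run A
t=12: (idle)
t=13: (idle)
t=14: (idle)

context switches = 4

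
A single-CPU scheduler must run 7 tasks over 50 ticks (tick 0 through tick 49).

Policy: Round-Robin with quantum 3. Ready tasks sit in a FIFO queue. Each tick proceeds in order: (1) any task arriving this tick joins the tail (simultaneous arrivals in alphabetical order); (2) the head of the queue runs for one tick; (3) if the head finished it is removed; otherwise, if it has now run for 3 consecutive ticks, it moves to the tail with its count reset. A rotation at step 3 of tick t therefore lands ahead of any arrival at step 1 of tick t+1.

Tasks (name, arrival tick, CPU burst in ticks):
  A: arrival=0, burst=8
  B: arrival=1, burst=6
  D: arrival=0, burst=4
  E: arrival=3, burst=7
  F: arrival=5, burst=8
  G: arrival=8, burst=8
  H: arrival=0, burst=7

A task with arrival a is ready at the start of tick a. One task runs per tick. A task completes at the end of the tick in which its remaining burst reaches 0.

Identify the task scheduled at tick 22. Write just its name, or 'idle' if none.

t=0: queue=[A,D,H] q_used=0 → run A
t=1: queue=[A,D,H,B] q_used=1 → run A
t=2: queue=[A,D,H,B] q_used=2 → run A
t=3: queue=[D,H,B,A,E] q_used=0 → run D
t=4: queue=[D,H,B,A,E] q_used=1 → run D
t=5: queue=[D,H,B,A,E,F] q_used=2 → run D
t=6: queue=[H,B,A,E,F,D] q_used=0 → run H
t=7: queue=[H,B,A,E,F,D] q_used=1 → run H
t=8: queue=[H,B,A,E,F,D,G] q_used=2 → run H
t=9: queue=[B,A,E,F,D,G,H] q_used=0 → run B
t=10: queue=[B,A,E,F,D,G,H] q_used=1 → run B
t=11: queue=[B,A,E,F,D,G,H] q_used=2 → run B
t=12: queue=[A,E,F,D,G,H,B] q_used=0 → run A
t=13: queue=[A,E,F,D,G,H,B] q_used=1 → run A
t=14: queue=[A,E,F,D,G,H,B] q_used=2 → run A
t=15: queue=[E,F,D,G,H,B,A] q_used=0 → run E
t=16: queue=[E,F,D,G,H,B,A] q_used=1 → run E
t=17: queue=[E,F,D,G,H,B,A] q_used=2 → run E
t=18: queue=[F,D,G,H,B,A,E] q_used=0 → run F
t=19: queue=[F,D,G,H,B,A,E] q_used=1 → run F
t=20: queue=[F,D,G,H,B,A,E] q_used=2 → run F
t=21: queue=[D,G,H,B,A,E,F] q_used=0 → run D
t=22: queue=[G,H,B,A,E,F] q_used=0 → run G
t=23: queue=[G,H,B,A,E,F] q_used=1 → run G
t=24: queue=[G,H,B,A,E,F] q_used=2 → run G
t=25: queue=[H,B,A,E,F,G] q_used=0 → run H
t=26: queue=[H,B,A,E,F,G] q_used=1 → run H
t=27: queue=[H,B,A,E,F,G] q_used=2 → run H
t=28: queue=[B,A,E,F,G,H] q_used=0 → run B
t=29: queue=[B,A,E,F,G,H] q_used=1 → run B
t=30: queue=[B,A,E,F,G,H] q_used=2 → run B
t=31: queue=[A,E,F,G,H] q_used=0 → run A
t=32: queue=[A,E,F,G,H] q_used=1 → run A
t=33: queue=[E,F,G,H] q_used=0 → run E
t=34: queue=[E,F,G,H] q_used=1 → run E
t=35: queue=[E,F,G,H] q_used=2 → run E
t=36: queue=[F,G,H,E] q_used=0 → run F
t=37: queue=[F,G,H,E] q_used=1 → run F
t=38: queue=[F,G,H,E] q_used=2 → run F
t=39: queue=[G,H,E,F] q_used=0 → run G
t=40: queue=[G,H,E,F] q_used=1 → run G
t=41: queue=[G,H,E,F] q_used=2 → run G
t=42: queue=[H,E,F,G] q_used=0 → run H
t=43: queue=[E,F,G] q_used=0 → run E
t=44: queue=[F,G] q_used=0 → run F
t=45: queue=[F,G] q_used=1 → run F
t=46: queue=[G] q_used=0 → run G
t=47: queue=[G] q_used=1 → run G
t=48: (idle)
t=49: (idle)

running at tick 22 = G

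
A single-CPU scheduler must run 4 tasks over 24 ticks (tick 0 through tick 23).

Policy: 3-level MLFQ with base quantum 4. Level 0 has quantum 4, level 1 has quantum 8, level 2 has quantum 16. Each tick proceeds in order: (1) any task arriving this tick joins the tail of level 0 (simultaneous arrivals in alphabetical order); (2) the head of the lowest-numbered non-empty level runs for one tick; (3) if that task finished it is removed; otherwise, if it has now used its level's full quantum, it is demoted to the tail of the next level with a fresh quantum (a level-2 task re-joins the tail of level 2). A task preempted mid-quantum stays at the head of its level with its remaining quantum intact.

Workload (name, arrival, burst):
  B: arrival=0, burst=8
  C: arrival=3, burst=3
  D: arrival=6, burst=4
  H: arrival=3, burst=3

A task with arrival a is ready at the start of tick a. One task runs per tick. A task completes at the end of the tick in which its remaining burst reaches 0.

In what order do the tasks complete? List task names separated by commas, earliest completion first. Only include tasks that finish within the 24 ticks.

completion order = C, H, D, B

t=0: L0/L1/L2 = B/-/- → run B
t=1: L0/L1/L2 = B/-/- → run B
t=2: L0/L1/L2 = B/-/- → run B
t=3: L0/L1/L2 = BCH/-/- → run B
t=4: L0/L1/L2 = CH/B/- → run C
t=5: L0/L1/L2 = CH/B/- → run C
t=6: L0/L1/L2 = CHD/B/- → run C
t=7: L0/L1/L2 = HD/B/- → run H
t=8: L0/L1/L2 = HD/B/- → run H
t=9: L0/L1/L2 = HD/B/- → run H
t=10: L0/L1/L2 = D/B/- → run D
t=11: L0/L1/L2 = D/B/- → run D
t=12: L0/L1/L2 = D/B/- → run D
t=13: L0/L1/L2 = D/B/- → run D
t=14: L0/L1/L2 = -/B/- → run B
t=15: L0/L1/L2 = -/B/- → run B
t=16: L0/L1/L2 = -/B/- → run B
t=17: L0/L1/L2 = -/B/- → run B
t=18: (idle)
t=19: (idle)
t=20: (idle)
t=21: (idle)
t=22: (idle)
t=23: (idle)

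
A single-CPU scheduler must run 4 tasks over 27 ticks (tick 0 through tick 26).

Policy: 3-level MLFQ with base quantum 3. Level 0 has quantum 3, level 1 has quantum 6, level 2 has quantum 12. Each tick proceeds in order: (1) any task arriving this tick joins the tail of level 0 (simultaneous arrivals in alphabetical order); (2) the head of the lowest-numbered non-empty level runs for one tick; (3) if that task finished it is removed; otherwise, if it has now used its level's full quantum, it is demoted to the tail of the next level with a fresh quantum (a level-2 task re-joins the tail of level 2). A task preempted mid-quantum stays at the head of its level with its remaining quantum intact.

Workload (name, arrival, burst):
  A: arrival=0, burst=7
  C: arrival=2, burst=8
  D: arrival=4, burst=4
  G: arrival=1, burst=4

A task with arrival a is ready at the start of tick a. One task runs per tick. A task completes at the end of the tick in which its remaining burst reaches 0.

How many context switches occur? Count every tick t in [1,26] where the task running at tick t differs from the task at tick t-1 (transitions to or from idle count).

context switches = 8

t=0: L0/L1/L2 = A/-/- → run A
t=1: L0/L1/L2 = AG/-/- → run A
t=2: L0/L1/L2 = AGC/-/- → run A
t=3: L0/L1/L2 = GC/A/- → run G
t=4: L0/L1/L2 = GCD/A/- → run G
t=5: L0/L1/L2 = GCD/A/- → run G
t=6: L0/L1/L2 = CD/AG/- → run C
t=7: L0/L1/L2 = CD/AG/- → run C
t=8: L0/L1/L2 = CD/AG/- → run C
t=9: L0/L1/L2 = D/AGC/- → run D
t=10: L0/L1/L2 = D/AGC/- → run D
t=11: L0/L1/L2 = D/AGC/- → run D
t=12: L0/L1/L2 = -/AGCD/- → run A
t=13: L0/L1/L2 = -/AGCD/- → run A
t=14: L0/L1/L2 = -/AGCD/- → run A
t=15: L0/L1/L2 = -/AGCD/- → run A
t=16: L0/L1/L2 = -/GCD/- → run G
t=17: L0/L1/L2 = -/CD/- → run C
t=18: L0/L1/L2 = -/CD/- → run C
t=19: L0/L1/L2 = -/CD/- → run C
t=20: L0/L1/L2 = -/CD/- → run C
t=21: L0/L1/L2 = -/CD/- → run C
t=22: L0/L1/L2 = -/D/- → run D
t=23: (idle)
t=24: (idle)
t=25: (idle)
t=26: (idle)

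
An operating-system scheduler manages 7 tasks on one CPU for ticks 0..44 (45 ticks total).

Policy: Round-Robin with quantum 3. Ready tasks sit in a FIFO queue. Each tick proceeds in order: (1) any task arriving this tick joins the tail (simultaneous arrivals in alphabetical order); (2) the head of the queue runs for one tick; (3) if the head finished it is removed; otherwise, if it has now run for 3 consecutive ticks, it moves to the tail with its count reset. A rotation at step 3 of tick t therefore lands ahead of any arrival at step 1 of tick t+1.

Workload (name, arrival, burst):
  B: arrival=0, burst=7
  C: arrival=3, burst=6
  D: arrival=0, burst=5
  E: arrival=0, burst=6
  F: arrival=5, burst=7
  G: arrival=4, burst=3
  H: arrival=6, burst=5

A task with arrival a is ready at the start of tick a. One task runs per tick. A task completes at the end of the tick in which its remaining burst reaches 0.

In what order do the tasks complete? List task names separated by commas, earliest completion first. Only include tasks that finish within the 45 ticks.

completion order = G, D, E, B, C, H, F

t=0: queue=[B,D,E] q_used=0 → run B
t=1: queue=[B,D,E] q_used=1 → run B
t=2: queue=[B,D,E] q_used=2 → run B
t=3: queue=[D,E,B,C] q_used=0 → run D
t=4: queue=[D,E,B,C,G] q_used=1 → run D
t=5: queue=[D,E,B,C,G,F] q_used=2 → run D
t=6: queue=[E,B,C,G,F,D,H] q_used=0 → run E
t=7: queue=[E,B,C,G,F,D,H] q_used=1 → run E
t=8: queue=[E,B,C,G,F,D,H] q_used=2 → run E
t=9: queue=[B,C,G,F,D,H,E] q_used=0 → run B
t=10: queue=[B,C,G,F,D,H,E] q_used=1 → run B
t=11: queue=[B,C,G,F,D,H,E] q_used=2 → run B
t=12: queue=[C,G,F,D,H,E,B] q_used=0 → run C
t=13: queue=[C,G,F,D,H,E,B] q_used=1 → run C
t=14: queue=[C,G,F,D,H,E,B] q_used=2 → run C
t=15: queue=[G,F,D,H,E,B,C] q_used=0 → run G
t=16: queue=[G,F,D,H,E,B,C] q_used=1 → run G
t=17: queue=[G,F,D,H,E,B,C] q_used=2 → run G
t=18: queue=[F,D,H,E,B,C] q_used=0 → run F
t=19: queue=[F,D,H,E,B,C] q_used=1 → run F
t=20: queue=[F,D,H,E,B,C] q_used=2 → run F
t=21: queue=[D,H,E,B,C,F] q_used=0 → run D
t=22: queue=[D,H,E,B,C,F] q_used=1 → run D
t=23: queue=[H,E,B,C,F] q_used=0 → run H
t=24: queue=[H,E,B,C,F] q_used=1 → run H
t=25: queue=[H,E,B,C,F] q_used=2 → run H
t=26: queue=[E,B,C,F,H] q_used=0 → run E
t=27: queue=[E,B,C,F,H] q_used=1 → run E
t=28: queue=[E,B,C,F,H] q_used=2 → run E
t=29: queue=[B,C,F,H] q_used=0 → run B
t=30: queue=[C,F,H] q_used=0 → run C
t=31: queue=[C,F,H] q_used=1 → run C
t=32: queue=[C,F,H] q_used=2 → run C
t=33: queue=[F,H] q_used=0 → run F
t=34: queue=[F,H] q_used=1 → run F
t=35: queue=[F,H] q_used=2 → run F
t=36: queue=[H,F] q_used=0 → run H
t=37: queue=[H,F] q_used=1 → run H
t=38: queue=[F] q_used=0 → run F
t=39: (idle)
t=40: (idle)
t=41: (idle)
t=42: (idle)
t=43: (idle)
t=44: (idle)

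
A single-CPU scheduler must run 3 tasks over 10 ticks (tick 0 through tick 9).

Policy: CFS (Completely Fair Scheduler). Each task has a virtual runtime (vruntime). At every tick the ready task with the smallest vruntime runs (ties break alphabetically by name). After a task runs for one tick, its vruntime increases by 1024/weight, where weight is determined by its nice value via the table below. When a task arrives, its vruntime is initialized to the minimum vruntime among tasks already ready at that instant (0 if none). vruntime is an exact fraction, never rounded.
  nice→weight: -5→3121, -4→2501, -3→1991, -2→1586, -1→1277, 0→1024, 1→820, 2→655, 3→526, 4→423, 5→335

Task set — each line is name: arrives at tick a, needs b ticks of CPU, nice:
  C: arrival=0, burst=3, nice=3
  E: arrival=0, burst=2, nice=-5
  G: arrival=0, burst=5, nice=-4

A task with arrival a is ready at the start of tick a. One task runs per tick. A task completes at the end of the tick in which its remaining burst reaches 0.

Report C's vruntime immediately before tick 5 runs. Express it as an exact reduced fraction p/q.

t=0: vr[C=0 E=0 G=0] → run C
t=1: vr[C=512/263 E=0 G=0] → run E
t=2: vr[C=512/263 E=1024/3121 G=0] → run G
t=3: vr[C=512/263 E=1024/3121 G=1024/2501] → run E
t=4: vr[C=512/263 G=1024/2501] → run G
t=5: vr[C=512/263 G=2048/2501] → run G
t=6: vr[C=512/263 G=3072/2501] → run G
t=7: vr[C=512/263 G=4096/2501] → run G
t=8: vr[C=512/263] → run C
t=9: vr[C=1024/263] → run C

vruntime(C, start of tick 5) = 512/263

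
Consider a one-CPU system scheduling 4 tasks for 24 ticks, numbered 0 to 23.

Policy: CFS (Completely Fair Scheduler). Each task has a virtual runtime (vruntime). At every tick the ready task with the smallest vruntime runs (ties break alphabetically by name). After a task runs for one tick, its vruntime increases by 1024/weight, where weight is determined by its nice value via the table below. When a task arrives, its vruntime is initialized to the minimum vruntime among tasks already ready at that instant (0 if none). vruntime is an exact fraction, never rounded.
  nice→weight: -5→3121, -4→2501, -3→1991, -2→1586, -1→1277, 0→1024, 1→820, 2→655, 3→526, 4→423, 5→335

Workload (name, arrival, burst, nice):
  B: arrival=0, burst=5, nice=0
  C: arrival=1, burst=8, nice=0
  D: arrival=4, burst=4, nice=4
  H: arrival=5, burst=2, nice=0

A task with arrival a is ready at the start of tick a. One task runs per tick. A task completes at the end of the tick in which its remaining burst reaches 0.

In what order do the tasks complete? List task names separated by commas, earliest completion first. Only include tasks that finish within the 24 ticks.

completion order = H, B, C, D

t=0: vr[B=0] → run B
t=1: vr[B=1 C=1] → run B
t=2: vr[B=2 C=1] → run C
t=3: vr[B=2 C=2] → run B
t=4: vr[B=3 C=2 D=2] → run C
t=5: vr[B=3 C=3 D=2 H=2] → run D
t=6: vr[B=3 C=3 D=1870/423 H=2] → run H
t=7: vr[B=3 C=3 D=1870/423 H=3] → run B
t=8: vr[B=4 C=3 D=1870/423 H=3] → run C
t=9: vr[B=4 C=4 D=1870/423 H=3] → run H
t=10: vr[B=4 C=4 D=1870/423] → run B
t=11: vr[C=4 D=1870/423] → run C
t=12: vr[C=5 D=1870/423] → run D
t=13: vr[C=5 D=2894/423] → run C
t=14: vr[C=6 D=2894/423] → run C
t=15: vr[C=7 D=2894/423] → run D
t=16: vr[C=7 D=1306/141] → run C
t=17: vr[C=8 D=1306/141] → run C
t=18: vr[D=1306/141] → run D
t=19: (idle)
t=20: (idle)
t=21: (idle)
t=22: (idle)
t=23: (idle)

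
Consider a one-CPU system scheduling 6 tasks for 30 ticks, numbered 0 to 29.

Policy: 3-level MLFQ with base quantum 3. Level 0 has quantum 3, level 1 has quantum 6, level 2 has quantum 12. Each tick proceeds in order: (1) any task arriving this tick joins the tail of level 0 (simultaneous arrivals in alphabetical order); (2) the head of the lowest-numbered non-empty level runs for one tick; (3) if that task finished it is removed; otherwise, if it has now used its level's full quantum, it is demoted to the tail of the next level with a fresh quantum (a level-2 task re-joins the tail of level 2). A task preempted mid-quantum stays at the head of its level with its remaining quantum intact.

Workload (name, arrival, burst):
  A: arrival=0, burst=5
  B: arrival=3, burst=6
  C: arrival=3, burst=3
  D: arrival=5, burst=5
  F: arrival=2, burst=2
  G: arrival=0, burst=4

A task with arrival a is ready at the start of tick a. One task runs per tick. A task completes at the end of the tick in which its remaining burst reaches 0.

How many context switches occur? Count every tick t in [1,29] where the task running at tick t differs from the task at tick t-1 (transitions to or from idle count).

context switches = 10

t=0: L0/L1/L2 = AG/-/- → run A
t=1: L0/L1/L2 = AG/-/- → run A
t=2: L0/L1/L2 = AGF/-/- → run A
t=3: L0/L1/L2 = GFBC/A/- → run G
t=4: L0/L1/L2 = GFBC/A/- → run G
t=5: L0/L1/L2 = GFBCD/A/- → run G
t=6: L0/L1/L2 = FBCD/AG/- → run F
t=7: L0/L1/L2 = FBCD/AG/- → run F
t=8: L0/L1/L2 = BCD/AG/- → run B
t=9: L0/L1/L2 = BCD/AG/- → run B
t=10: L0/L1/L2 = BCD/AG/- → run B
t=11: L0/L1/L2 = CD/AGB/- → run C
t=12: L0/L1/L2 = CD/AGB/- → run C
t=13: L0/L1/L2 = CD/AGB/- → run C
t=14: L0/L1/L2 = D/AGB/- → run D
t=15: L0/L1/L2 = D/AGB/- → run D
t=16: L0/L1/L2 = D/AGB/- → run D
t=17: L0/L1/L2 = -/AGBD/- → run A
t=18: L0/L1/L2 = -/AGBD/- → run A
t=19: L0/L1/L2 = -/GBD/- → run G
t=20: L0/L1/L2 = -/BD/- → run B
t=21: L0/L1/L2 = -/BD/- → run B
t=22: L0/L1/L2 = -/BD/- → run B
t=23: L0/L1/L2 = -/D/- → run D
t=24: L0/L1/L2 = -/D/- → run D
t=25: (idle)
t=26: (idle)
t=27: (idle)
t=28: (idle)
t=29: (idle)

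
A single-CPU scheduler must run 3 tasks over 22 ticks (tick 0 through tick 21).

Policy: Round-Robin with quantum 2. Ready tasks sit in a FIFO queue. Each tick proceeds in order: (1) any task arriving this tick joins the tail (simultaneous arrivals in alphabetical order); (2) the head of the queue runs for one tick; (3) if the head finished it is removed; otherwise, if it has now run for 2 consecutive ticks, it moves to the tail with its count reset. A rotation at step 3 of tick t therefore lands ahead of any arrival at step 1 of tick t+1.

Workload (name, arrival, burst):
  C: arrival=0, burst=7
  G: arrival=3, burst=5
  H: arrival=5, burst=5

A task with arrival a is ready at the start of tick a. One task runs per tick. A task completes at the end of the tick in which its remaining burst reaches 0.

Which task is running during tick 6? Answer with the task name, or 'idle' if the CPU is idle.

running at tick 6 = C

t=0: queue=[C] q_used=0 → run C
t=1: queue=[C] q_used=1 → run C
t=2: queue=[C] q_used=0 → run C
t=3: queue=[C,G] q_used=1 → run C
t=4: queue=[G,C] q_used=0 → run G
t=5: queue=[G,C,H] q_used=1 → run G
t=6: queue=[C,H,G] q_used=0 → run C
t=7: queue=[C,H,G] q_used=1 → run C
t=8: queue=[H,G,C] q_used=0 → run H
t=9: queue=[H,G,C] q_used=1 → run H
t=10: queue=[G,C,H] q_used=0 → run G
t=11: queue=[G,C,H] q_used=1 → run G
t=12: queue=[C,H,G] q_used=0 → run C
t=13: queue=[H,G] q_used=0 → run H
t=14: queue=[H,G] q_used=1 → run H
t=15: queue=[G,H] q_used=0 → run G
t=16: queue=[H] q_used=0 → run H
t=17: (idle)
t=18: (idle)
t=19: (idle)
t=20: (idle)
t=21: (idle)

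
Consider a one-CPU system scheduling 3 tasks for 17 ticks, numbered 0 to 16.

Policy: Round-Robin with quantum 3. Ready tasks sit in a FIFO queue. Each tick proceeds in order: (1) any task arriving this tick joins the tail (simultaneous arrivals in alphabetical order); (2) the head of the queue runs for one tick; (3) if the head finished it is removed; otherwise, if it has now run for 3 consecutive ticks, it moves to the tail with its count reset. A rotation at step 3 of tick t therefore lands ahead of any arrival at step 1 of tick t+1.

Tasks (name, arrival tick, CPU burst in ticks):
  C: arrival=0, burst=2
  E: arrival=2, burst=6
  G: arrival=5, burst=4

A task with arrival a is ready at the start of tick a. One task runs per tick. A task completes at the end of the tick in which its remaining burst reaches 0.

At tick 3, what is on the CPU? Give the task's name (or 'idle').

t=0: queue=[C] q_used=0 → run C
t=1: queue=[C] q_used=1 → run C
t=2: queue=[E] q_used=0 → run E
t=3: queue=[E] q_used=1 → run E
t=4: queue=[E] q_used=2 → run E
t=5: queue=[E,G] q_used=0 → run E
t=6: queue=[E,G] q_used=1 → run E
t=7: queue=[E,G] q_used=2 → run E
t=8: queue=[G] q_used=0 → run G
t=9: queue=[G] q_used=1 → run G
t=10: queue=[G] q_used=2 → run G
t=11: queue=[G] q_used=0 → run G
t=12: (idle)
t=13: (idle)
t=14: (idle)
t=15: (idle)
t=16: (idle)

running at tick 3 = E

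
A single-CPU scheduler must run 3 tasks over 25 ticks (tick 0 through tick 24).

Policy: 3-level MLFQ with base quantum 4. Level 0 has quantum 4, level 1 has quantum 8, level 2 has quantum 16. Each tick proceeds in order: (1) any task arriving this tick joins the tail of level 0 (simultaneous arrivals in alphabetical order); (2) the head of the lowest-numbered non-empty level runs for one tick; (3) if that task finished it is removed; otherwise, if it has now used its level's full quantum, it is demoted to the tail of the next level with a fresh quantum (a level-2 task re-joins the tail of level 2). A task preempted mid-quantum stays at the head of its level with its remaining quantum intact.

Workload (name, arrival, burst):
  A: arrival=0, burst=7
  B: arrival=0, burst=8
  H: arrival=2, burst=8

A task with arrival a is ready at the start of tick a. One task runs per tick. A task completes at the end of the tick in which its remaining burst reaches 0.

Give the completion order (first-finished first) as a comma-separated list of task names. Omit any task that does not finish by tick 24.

t=0: L0/L1/L2 = AB/-/- → run A
t=1: L0/L1/L2 = AB/-/- → run A
t=2: L0/L1/L2 = ABH/-/- → run A
t=3: L0/L1/L2 = ABH/-/- → run A
t=4: L0/L1/L2 = BH/A/- → run B
t=5: L0/L1/L2 = BH/A/- → run B
t=6: L0/L1/L2 = BH/A/- → run B
t=7: L0/L1/L2 = BH/A/- → run B
t=8: L0/L1/L2 = H/AB/- → run H
t=9: L0/L1/L2 = H/AB/- → run H
t=10: L0/L1/L2 = H/AB/- → run H
t=11: L0/L1/L2 = H/AB/- → run H
t=12: L0/L1/L2 = -/ABH/- → run A
t=13: L0/L1/L2 = -/ABH/- → run A
t=14: L0/L1/L2 = -/ABH/- → run A
t=15: L0/L1/L2 = -/BH/- → run B
t=16: L0/L1/L2 = -/BH/- → run B
t=17: L0/L1/L2 = -/BH/- → run B
t=18: L0/L1/L2 = -/BH/- → run B
t=19: L0/L1/L2 = -/H/- → run H
t=20: L0/L1/L2 = -/H/- → run H
t=21: L0/L1/L2 = -/H/- → run H
t=22: L0/L1/L2 = -/H/- → run H
t=23: (idle)
t=24: (idle)

completion order = A, B, H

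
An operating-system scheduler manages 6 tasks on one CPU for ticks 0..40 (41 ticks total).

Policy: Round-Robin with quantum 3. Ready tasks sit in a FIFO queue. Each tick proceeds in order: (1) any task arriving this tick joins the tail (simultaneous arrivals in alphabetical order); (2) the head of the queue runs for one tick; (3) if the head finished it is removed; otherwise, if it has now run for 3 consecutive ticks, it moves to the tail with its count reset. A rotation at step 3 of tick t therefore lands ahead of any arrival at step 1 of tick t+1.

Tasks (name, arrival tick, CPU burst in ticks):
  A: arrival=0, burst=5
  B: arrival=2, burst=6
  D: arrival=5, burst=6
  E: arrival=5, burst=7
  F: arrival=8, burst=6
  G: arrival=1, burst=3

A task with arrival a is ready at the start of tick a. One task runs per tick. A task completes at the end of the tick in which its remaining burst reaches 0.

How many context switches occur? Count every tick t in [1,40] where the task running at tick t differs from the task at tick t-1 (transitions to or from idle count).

context switches = 12

t=0: queue=[A] q_used=0 → run A
t=1: queue=[A,G] q_used=1 → run A
t=2: queue=[A,G,B] q_used=2 → run A
t=3: queue=[G,B,A] q_used=0 → run G
t=4: queue=[G,B,A] q_used=1 → run G
t=5: queue=[G,B,A,D,E] q_used=2 → run G
t=6: queue=[B,A,D,E] q_used=0 → run B
t=7: queue=[B,A,D,E] q_used=1 → run B
t=8: queue=[B,A,D,E,F] q_used=2 → run B
t=9: queue=[A,D,E,F,B] q_used=0 → run A
t=10: queue=[A,D,E,F,B] q_used=1 → run A
t=11: queue=[D,E,F,B] q_used=0 → run D
t=12: queue=[D,E,F,B] q_used=1 → run D
t=13: queue=[D,E,F,B] q_used=2 → run D
t=14: queue=[E,F,B,D] q_used=0 → run E
t=15: queue=[E,F,B,D] q_used=1 → run E
t=16: queue=[E,F,B,D] q_used=2 → run E
t=17: queue=[F,B,D,E] q_used=0 → run F
t=18: queue=[F,B,D,E] q_used=1 → run F
t=19: queue=[F,B,D,E] q_used=2 → run F
t=20: queue=[B,D,E,F] q_used=0 → run B
t=21: queue=[B,D,E,F] q_used=1 → run B
t=22: queue=[B,D,E,F] q_used=2 → run B
t=23: queue=[D,E,F] q_used=0 → run D
t=24: queue=[D,E,F] q_used=1 → run D
t=25: queue=[D,E,F] q_used=2 → run D
t=26: queue=[E,F] q_used=0 → run E
t=27: queue=[E,F] q_used=1 → run E
t=28: queue=[E,F] q_used=2 → run E
t=29: queue=[F,E] q_used=0 → run F
t=30: queue=[F,E] q_used=1 → run F
t=31: queue=[F,E] q_used=2 → run F
t=32: queue=[E] q_used=0 → run E
t=33: (idle)
t=34: (idle)
t=35: (idle)
t=36: (idle)
t=37: (idle)
t=38: (idle)
t=39: (idle)
t=40: (idle)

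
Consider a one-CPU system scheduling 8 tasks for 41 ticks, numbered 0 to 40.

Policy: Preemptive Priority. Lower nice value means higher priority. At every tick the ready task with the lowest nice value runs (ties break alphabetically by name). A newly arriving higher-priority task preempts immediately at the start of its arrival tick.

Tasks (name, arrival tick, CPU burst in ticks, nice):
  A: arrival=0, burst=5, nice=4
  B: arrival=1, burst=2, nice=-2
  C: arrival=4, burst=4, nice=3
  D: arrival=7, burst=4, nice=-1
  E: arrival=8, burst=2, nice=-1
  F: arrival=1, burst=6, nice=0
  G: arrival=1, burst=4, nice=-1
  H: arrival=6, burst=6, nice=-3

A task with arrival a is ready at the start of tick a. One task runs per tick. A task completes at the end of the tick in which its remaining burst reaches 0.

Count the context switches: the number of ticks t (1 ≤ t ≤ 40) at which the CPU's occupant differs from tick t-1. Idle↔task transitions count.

context switches = 10

t=0: ready={A} → run A
t=1: ready={A,B,F,G} → run B
t=2: ready={A,B,F,G} → run B
t=3: ready={A,F,G} → run G
t=4: ready={A,C,F,G} → run G
t=5: ready={A,C,F,G} → run G
t=6: ready={A,C,F,G,H} → run H
t=7: ready={A,C,D,F,G,H} → run H
t=8: ready={A,C,D,E,F,G,H} → run H
t=9: ready={A,C,D,E,F,G,H} → run H
t=10: ready={A,C,D,E,F,G,H} → run H
t=11: ready={A,C,D,E,F,G,H} → run H
t=12: ready={A,C,D,E,F,G} → run D
t=13: ready={A,C,D,E,F,G} → run D
t=14: ready={A,C,D,E,F,G} → run D
t=15: ready={A,C,D,E,F,G} → run D
t=16: ready={A,C,E,F,G} → run E
t=17: ready={A,C,E,F,G} → run E
t=18: ready={A,C,F,G} → run G
t=19: ready={A,C,F} → run F
t=20: ready={A,C,F} → run F
t=21: ready={A,C,F} → run F
t=22: ready={A,C,F} → run F
t=23: ready={A,C,F} → run F
t=24: ready={A,C,F} → run F
t=25: ready={A,C} → run C
t=26: ready={A,C} → run C
t=27: ready={A,C} → run C
t=28: ready={A,C} → run C
t=29: ready={A} → run A
t=30: ready={A} → run A
t=31: ready={A} → run A
t=32: ready={A} → run A
t=33: (idle)
t=34: (idle)
t=35: (idle)
t=36: (idle)
t=37: (idle)
t=38: (idle)
t=39: (idle)
t=40: (idle)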